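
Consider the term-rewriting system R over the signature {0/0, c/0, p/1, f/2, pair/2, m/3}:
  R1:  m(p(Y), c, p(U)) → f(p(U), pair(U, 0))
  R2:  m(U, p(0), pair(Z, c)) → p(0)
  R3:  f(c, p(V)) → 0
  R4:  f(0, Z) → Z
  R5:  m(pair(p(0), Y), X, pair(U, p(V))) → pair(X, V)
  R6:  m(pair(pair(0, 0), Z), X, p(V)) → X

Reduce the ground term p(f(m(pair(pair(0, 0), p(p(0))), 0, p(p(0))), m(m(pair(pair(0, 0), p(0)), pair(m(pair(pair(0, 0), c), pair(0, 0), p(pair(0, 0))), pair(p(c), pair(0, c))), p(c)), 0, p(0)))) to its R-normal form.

p(0)

1. p(f(m(pair(pair(0, 0), p(p(0))), 0, p(p(0))), m(m(pair(pair(0, 0), p(0)), pair(m(pair(pair(0, 0), c), pair(0, 0), p(pair(0, 0))), pair(p(c), pair(0, c))), p(c)), 0, p(0))))  →  p(f(0, m(m(pair(pair(0, 0), p(0)), pair(m(pair(pair(0, 0), c), pair(0, 0), p(pair(0, 0))), pair(p(c), pair(0, c))), p(c)), 0, p(0))))   [R6 at 1.1]
2. p(f(0, m(m(pair(pair(0, 0), p(0)), pair(m(pair(pair(0, 0), c), pair(0, 0), p(pair(0, 0))), pair(p(c), pair(0, c))), p(c)), 0, p(0))))  →  p(m(m(pair(pair(0, 0), p(0)), pair(m(pair(pair(0, 0), c), pair(0, 0), p(pair(0, 0))), pair(p(c), pair(0, c))), p(c)), 0, p(0)))   [R4 at 1]
3. p(m(m(pair(pair(0, 0), p(0)), pair(m(pair(pair(0, 0), c), pair(0, 0), p(pair(0, 0))), pair(p(c), pair(0, c))), p(c)), 0, p(0)))  →  p(m(pair(m(pair(pair(0, 0), c), pair(0, 0), p(pair(0, 0))), pair(p(c), pair(0, c))), 0, p(0)))   [R6 at 1.1]
4. p(m(pair(m(pair(pair(0, 0), c), pair(0, 0), p(pair(0, 0))), pair(p(c), pair(0, c))), 0, p(0)))  →  p(m(pair(pair(0, 0), pair(p(c), pair(0, c))), 0, p(0)))   [R6 at 1.1.1]
5. p(m(pair(pair(0, 0), pair(p(c), pair(0, c))), 0, p(0)))  →  p(0)   [R6 at 1]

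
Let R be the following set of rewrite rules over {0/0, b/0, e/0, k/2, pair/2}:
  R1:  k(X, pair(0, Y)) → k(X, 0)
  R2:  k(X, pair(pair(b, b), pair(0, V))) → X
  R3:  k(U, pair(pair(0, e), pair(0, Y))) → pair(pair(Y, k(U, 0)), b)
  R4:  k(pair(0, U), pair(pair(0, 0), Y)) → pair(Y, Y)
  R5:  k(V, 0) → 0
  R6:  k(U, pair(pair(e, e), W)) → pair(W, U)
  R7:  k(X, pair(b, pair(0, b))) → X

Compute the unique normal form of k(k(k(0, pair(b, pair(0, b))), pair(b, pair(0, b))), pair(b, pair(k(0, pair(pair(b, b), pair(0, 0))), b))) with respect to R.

1. k(k(k(0, pair(b, pair(0, b))), pair(b, pair(0, b))), pair(b, pair(k(0, pair(pair(b, b), pair(0, 0))), b)))  →  k(k(0, pair(b, pair(0, b))), pair(b, pair(k(0, pair(pair(b, b), pair(0, 0))), b)))   [R7 at 1]
2. k(k(0, pair(b, pair(0, b))), pair(b, pair(k(0, pair(pair(b, b), pair(0, 0))), b)))  →  k(0, pair(b, pair(k(0, pair(pair(b, b), pair(0, 0))), b)))   [R7 at 1]
3. k(0, pair(b, pair(k(0, pair(pair(b, b), pair(0, 0))), b)))  →  k(0, pair(b, pair(0, b)))   [R2 at 2.2.1]
4. k(0, pair(b, pair(0, b)))  →  0   [R7 at ε]

0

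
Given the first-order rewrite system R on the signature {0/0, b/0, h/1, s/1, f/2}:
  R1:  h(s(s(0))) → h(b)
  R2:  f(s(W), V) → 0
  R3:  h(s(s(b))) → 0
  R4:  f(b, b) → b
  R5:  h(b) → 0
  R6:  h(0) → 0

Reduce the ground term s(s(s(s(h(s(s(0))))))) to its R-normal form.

s(s(s(s(0))))

1. s(s(s(s(h(s(s(0)))))))  →  s(s(s(s(h(b)))))   [R1 at 1.1.1.1]
2. s(s(s(s(h(b)))))  →  s(s(s(s(0))))   [R5 at 1.1.1.1]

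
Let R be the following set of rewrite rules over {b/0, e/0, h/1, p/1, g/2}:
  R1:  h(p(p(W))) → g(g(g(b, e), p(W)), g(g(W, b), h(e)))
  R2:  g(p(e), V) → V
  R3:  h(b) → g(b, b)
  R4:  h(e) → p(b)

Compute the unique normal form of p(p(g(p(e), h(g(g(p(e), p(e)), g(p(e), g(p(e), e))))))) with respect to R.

p(p(p(b)))

1. p(p(g(p(e), h(g(g(p(e), p(e)), g(p(e), g(p(e), e)))))))  →  p(p(h(g(g(p(e), p(e)), g(p(e), g(p(e), e))))))   [R2 at 1.1]
2. p(p(h(g(g(p(e), p(e)), g(p(e), g(p(e), e))))))  →  p(p(h(g(p(e), g(p(e), g(p(e), e))))))   [R2 at 1.1.1.1]
3. p(p(h(g(p(e), g(p(e), g(p(e), e))))))  →  p(p(h(g(p(e), g(p(e), e)))))   [R2 at 1.1.1]
4. p(p(h(g(p(e), g(p(e), e)))))  →  p(p(h(g(p(e), e))))   [R2 at 1.1.1]
5. p(p(h(g(p(e), e))))  →  p(p(h(e)))   [R2 at 1.1.1]
6. p(p(h(e)))  →  p(p(p(b)))   [R4 at 1.1]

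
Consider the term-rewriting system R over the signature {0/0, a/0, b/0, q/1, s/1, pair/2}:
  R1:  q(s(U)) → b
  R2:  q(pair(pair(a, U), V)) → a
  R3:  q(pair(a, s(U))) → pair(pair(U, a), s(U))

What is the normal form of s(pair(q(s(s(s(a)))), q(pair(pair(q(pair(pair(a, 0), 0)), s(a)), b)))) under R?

s(pair(b, a))

1. s(pair(q(s(s(s(a)))), q(pair(pair(q(pair(pair(a, 0), 0)), s(a)), b))))  →  s(pair(b, q(pair(pair(q(pair(pair(a, 0), 0)), s(a)), b))))   [R1 at 1.1]
2. s(pair(b, q(pair(pair(q(pair(pair(a, 0), 0)), s(a)), b))))  →  s(pair(b, q(pair(pair(a, s(a)), b))))   [R2 at 1.2.1.1.1]
3. s(pair(b, q(pair(pair(a, s(a)), b))))  →  s(pair(b, a))   [R2 at 1.2]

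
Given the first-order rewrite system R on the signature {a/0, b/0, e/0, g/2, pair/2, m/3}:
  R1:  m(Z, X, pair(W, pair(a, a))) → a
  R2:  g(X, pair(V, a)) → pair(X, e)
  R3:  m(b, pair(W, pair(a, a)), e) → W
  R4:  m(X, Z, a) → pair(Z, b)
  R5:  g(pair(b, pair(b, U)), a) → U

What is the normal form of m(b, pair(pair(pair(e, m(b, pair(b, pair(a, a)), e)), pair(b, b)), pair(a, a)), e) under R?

1. m(b, pair(pair(pair(e, m(b, pair(b, pair(a, a)), e)), pair(b, b)), pair(a, a)), e)  →  pair(pair(e, m(b, pair(b, pair(a, a)), e)), pair(b, b))   [R3 at ε]
2. pair(pair(e, m(b, pair(b, pair(a, a)), e)), pair(b, b))  →  pair(pair(e, b), pair(b, b))   [R3 at 1.2]

pair(pair(e, b), pair(b, b))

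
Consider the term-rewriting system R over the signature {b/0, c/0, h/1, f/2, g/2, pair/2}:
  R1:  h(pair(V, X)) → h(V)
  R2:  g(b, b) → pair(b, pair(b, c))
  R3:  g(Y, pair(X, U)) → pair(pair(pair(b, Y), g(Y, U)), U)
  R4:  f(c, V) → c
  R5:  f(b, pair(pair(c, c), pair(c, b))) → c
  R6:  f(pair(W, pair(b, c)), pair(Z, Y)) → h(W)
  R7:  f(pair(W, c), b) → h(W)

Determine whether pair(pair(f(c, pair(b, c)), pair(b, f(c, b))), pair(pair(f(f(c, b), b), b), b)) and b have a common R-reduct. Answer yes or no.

no — NF(t₁) = pair(pair(c, pair(b, c)), pair(pair(c, b), b)), NF(t₂) = b

Reduce t₁ = pair(pair(f(c, pair(b, c)), pair(b, f(c, b))), pair(pair(f(f(c, b), b), b), b)):
1. pair(pair(f(c, pair(b, c)), pair(b, f(c, b))), pair(pair(f(f(c, b), b), b), b))  →  pair(pair(c, pair(b, f(c, b))), pair(pair(f(f(c, b), b), b), b))   [R4 at 1.1]
2. pair(pair(c, pair(b, f(c, b))), pair(pair(f(f(c, b), b), b), b))  →  pair(pair(c, pair(b, c)), pair(pair(f(f(c, b), b), b), b))   [R4 at 1.2.2]
3. pair(pair(c, pair(b, c)), pair(pair(f(f(c, b), b), b), b))  →  pair(pair(c, pair(b, c)), pair(pair(f(c, b), b), b))   [R4 at 2.1.1.1]
4. pair(pair(c, pair(b, c)), pair(pair(f(c, b), b), b))  →  pair(pair(c, pair(b, c)), pair(pair(c, b), b))   [R4 at 2.1.1]

Reduce t₂ = b:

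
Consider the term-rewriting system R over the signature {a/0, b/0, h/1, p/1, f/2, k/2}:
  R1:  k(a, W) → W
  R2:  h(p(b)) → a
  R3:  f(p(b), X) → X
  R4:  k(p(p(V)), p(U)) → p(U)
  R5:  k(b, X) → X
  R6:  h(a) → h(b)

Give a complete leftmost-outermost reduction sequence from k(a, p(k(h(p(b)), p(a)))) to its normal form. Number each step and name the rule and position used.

1. k(a, p(k(h(p(b)), p(a))))  →  p(k(h(p(b)), p(a)))   [R1 at ε]
2. p(k(h(p(b)), p(a)))  →  p(k(a, p(a)))   [R2 at 1.1]
3. p(k(a, p(a)))  →  p(p(a))   [R1 at 1]

p(p(a))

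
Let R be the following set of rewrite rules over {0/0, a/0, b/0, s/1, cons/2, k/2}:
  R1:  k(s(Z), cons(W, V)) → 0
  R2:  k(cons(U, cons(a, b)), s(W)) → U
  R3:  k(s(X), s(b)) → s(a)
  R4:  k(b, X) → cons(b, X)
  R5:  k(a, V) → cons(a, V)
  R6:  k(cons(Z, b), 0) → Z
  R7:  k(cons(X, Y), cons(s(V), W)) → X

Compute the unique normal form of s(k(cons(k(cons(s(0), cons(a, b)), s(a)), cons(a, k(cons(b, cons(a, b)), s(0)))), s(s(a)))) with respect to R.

1. s(k(cons(k(cons(s(0), cons(a, b)), s(a)), cons(a, k(cons(b, cons(a, b)), s(0)))), s(s(a))))  →  s(k(cons(s(0), cons(a, k(cons(b, cons(a, b)), s(0)))), s(s(a))))   [R2 at 1.1.1]
2. s(k(cons(s(0), cons(a, k(cons(b, cons(a, b)), s(0)))), s(s(a))))  →  s(k(cons(s(0), cons(a, b)), s(s(a))))   [R2 at 1.1.2.2]
3. s(k(cons(s(0), cons(a, b)), s(s(a))))  →  s(s(0))   [R2 at 1]

s(s(0))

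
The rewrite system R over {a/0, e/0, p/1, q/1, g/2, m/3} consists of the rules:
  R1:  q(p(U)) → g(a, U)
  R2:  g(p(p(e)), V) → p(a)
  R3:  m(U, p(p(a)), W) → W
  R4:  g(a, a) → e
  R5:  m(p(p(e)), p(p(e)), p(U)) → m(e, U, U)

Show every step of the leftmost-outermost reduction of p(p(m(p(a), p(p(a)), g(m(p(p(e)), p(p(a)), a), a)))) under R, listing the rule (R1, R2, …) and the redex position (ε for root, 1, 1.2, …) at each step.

p(p(e))

1. p(p(m(p(a), p(p(a)), g(m(p(p(e)), p(p(a)), a), a))))  →  p(p(g(m(p(p(e)), p(p(a)), a), a)))   [R3 at 1.1]
2. p(p(g(m(p(p(e)), p(p(a)), a), a)))  →  p(p(g(a, a)))   [R3 at 1.1.1]
3. p(p(g(a, a)))  →  p(p(e))   [R4 at 1.1]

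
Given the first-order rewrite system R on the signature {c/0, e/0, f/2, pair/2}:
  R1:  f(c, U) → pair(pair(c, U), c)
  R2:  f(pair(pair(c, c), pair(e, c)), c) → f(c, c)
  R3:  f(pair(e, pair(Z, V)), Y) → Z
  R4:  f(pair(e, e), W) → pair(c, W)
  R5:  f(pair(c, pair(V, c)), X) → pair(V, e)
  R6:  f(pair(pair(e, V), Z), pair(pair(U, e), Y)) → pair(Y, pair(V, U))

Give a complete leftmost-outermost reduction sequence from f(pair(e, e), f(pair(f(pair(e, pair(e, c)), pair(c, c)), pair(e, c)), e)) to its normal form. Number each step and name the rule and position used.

1. f(pair(e, e), f(pair(f(pair(e, pair(e, c)), pair(c, c)), pair(e, c)), e))  →  pair(c, f(pair(f(pair(e, pair(e, c)), pair(c, c)), pair(e, c)), e))   [R4 at ε]
2. pair(c, f(pair(f(pair(e, pair(e, c)), pair(c, c)), pair(e, c)), e))  →  pair(c, f(pair(e, pair(e, c)), e))   [R3 at 2.1.1]
3. pair(c, f(pair(e, pair(e, c)), e))  →  pair(c, e)   [R3 at 2]

pair(c, e)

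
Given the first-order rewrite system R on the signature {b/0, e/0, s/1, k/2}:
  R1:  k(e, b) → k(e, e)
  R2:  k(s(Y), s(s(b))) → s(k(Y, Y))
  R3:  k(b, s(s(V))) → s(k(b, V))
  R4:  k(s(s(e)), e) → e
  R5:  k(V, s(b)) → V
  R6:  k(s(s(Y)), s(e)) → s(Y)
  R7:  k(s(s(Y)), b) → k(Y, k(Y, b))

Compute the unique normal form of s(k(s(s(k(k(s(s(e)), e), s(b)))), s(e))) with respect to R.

1. s(k(s(s(k(k(s(s(e)), e), s(b)))), s(e)))  →  s(s(k(k(s(s(e)), e), s(b))))   [R6 at 1]
2. s(s(k(k(s(s(e)), e), s(b))))  →  s(s(k(s(s(e)), e)))   [R5 at 1.1]
3. s(s(k(s(s(e)), e)))  →  s(s(e))   [R4 at 1.1]

s(s(e))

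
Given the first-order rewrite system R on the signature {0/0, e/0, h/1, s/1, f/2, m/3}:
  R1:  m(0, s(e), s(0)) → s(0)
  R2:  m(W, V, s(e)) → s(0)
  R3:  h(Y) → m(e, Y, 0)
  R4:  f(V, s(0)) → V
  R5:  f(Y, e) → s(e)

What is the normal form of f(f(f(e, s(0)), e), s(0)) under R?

1. f(f(f(e, s(0)), e), s(0))  →  f(f(e, s(0)), e)   [R4 at ε]
2. f(f(e, s(0)), e)  →  s(e)   [R5 at ε]

s(e)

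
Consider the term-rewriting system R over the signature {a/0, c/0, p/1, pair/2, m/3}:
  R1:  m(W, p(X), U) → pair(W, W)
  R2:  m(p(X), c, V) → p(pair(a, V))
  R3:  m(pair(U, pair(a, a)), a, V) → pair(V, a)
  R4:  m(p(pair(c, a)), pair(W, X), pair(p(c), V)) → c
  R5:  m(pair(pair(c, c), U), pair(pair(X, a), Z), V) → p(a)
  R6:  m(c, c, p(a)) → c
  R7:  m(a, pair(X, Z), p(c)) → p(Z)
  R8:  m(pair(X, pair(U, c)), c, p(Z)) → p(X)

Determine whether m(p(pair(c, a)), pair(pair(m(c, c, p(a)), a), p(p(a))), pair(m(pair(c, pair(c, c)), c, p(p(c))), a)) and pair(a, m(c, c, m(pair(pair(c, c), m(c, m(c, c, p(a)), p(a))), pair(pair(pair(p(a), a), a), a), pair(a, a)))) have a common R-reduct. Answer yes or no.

no — NF(t₁) = c, NF(t₂) = pair(a, c)

Reduce t₁ = m(p(pair(c, a)), pair(pair(m(c, c, p(a)), a), p(p(a))), pair(m(pair(c, pair(c, c)), c, p(p(c))), a)):
1. m(p(pair(c, a)), pair(pair(m(c, c, p(a)), a), p(p(a))), pair(m(pair(c, pair(c, c)), c, p(p(c))), a))  →  m(p(pair(c, a)), pair(pair(c, a), p(p(a))), pair(m(pair(c, pair(c, c)), c, p(p(c))), a))   [R6 at 2.1.1]
2. m(p(pair(c, a)), pair(pair(c, a), p(p(a))), pair(m(pair(c, pair(c, c)), c, p(p(c))), a))  →  m(p(pair(c, a)), pair(pair(c, a), p(p(a))), pair(p(c), a))   [R8 at 3.1]
3. m(p(pair(c, a)), pair(pair(c, a), p(p(a))), pair(p(c), a))  →  c   [R4 at ε]

Reduce t₂ = pair(a, m(c, c, m(pair(pair(c, c), m(c, m(c, c, p(a)), p(a))), pair(pair(pair(p(a), a), a), a), pair(a, a)))):
1. pair(a, m(c, c, m(pair(pair(c, c), m(c, m(c, c, p(a)), p(a))), pair(pair(pair(p(a), a), a), a), pair(a, a))))  →  pair(a, m(c, c, p(a)))   [R5 at 2.3]
2. pair(a, m(c, c, p(a)))  →  pair(a, c)   [R6 at 2]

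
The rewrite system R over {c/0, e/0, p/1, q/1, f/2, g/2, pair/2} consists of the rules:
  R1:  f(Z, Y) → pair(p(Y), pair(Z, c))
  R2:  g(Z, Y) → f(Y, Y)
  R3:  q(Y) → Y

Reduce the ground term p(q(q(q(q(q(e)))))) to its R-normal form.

1. p(q(q(q(q(q(e))))))  →  p(q(q(q(q(e)))))   [R3 at 1]
2. p(q(q(q(q(e)))))  →  p(q(q(q(e))))   [R3 at 1]
3. p(q(q(q(e))))  →  p(q(q(e)))   [R3 at 1]
4. p(q(q(e)))  →  p(q(e))   [R3 at 1]
5. p(q(e))  →  p(e)   [R3 at 1]

p(e)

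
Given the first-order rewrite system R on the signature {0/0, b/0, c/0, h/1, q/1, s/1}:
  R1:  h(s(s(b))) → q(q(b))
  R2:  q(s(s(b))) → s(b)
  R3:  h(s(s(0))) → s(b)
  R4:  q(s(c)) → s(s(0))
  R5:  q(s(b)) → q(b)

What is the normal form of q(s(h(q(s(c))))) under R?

1. q(s(h(q(s(c)))))  →  q(s(h(s(s(0)))))   [R4 at 1.1.1]
2. q(s(h(s(s(0)))))  →  q(s(s(b)))   [R3 at 1.1]
3. q(s(s(b)))  →  s(b)   [R2 at ε]

s(b)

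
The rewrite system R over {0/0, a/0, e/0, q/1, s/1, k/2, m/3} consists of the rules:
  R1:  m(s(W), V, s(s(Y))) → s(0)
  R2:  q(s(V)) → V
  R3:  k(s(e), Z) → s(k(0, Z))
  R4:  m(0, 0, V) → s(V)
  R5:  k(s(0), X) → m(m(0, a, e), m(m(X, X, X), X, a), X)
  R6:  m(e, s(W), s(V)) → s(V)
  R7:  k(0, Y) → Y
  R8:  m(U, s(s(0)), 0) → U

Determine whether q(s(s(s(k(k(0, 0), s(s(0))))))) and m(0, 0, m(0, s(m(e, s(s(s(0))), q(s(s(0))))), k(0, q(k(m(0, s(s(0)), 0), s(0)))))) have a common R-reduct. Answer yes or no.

no — NF(t₁) = s(s(s(s(0)))), NF(t₂) = s(0)

Reduce t₁ = q(s(s(s(k(k(0, 0), s(s(0))))))):
1. q(s(s(s(k(k(0, 0), s(s(0)))))))  →  s(s(k(k(0, 0), s(s(0)))))   [R2 at ε]
2. s(s(k(k(0, 0), s(s(0)))))  →  s(s(k(0, s(s(0)))))   [R7 at 1.1.1]
3. s(s(k(0, s(s(0)))))  →  s(s(s(s(0))))   [R7 at 1.1]

Reduce t₂ = m(0, 0, m(0, s(m(e, s(s(s(0))), q(s(s(0))))), k(0, q(k(m(0, s(s(0)), 0), s(0)))))):
1. m(0, 0, m(0, s(m(e, s(s(s(0))), q(s(s(0))))), k(0, q(k(m(0, s(s(0)), 0), s(0))))))  →  s(m(0, s(m(e, s(s(s(0))), q(s(s(0))))), k(0, q(k(m(0, s(s(0)), 0), s(0))))))   [R4 at ε]
2. s(m(0, s(m(e, s(s(s(0))), q(s(s(0))))), k(0, q(k(m(0, s(s(0)), 0), s(0))))))  →  s(m(0, s(m(e, s(s(s(0))), s(0))), k(0, q(k(m(0, s(s(0)), 0), s(0))))))   [R2 at 1.2.1.3]
3. s(m(0, s(m(e, s(s(s(0))), s(0))), k(0, q(k(m(0, s(s(0)), 0), s(0))))))  →  s(m(0, s(s(0)), k(0, q(k(m(0, s(s(0)), 0), s(0))))))   [R6 at 1.2.1]
4. s(m(0, s(s(0)), k(0, q(k(m(0, s(s(0)), 0), s(0))))))  →  s(m(0, s(s(0)), q(k(m(0, s(s(0)), 0), s(0)))))   [R7 at 1.3]
5. s(m(0, s(s(0)), q(k(m(0, s(s(0)), 0), s(0)))))  →  s(m(0, s(s(0)), q(k(0, s(0)))))   [R8 at 1.3.1.1]
6. s(m(0, s(s(0)), q(k(0, s(0)))))  →  s(m(0, s(s(0)), q(s(0))))   [R7 at 1.3.1]
7. s(m(0, s(s(0)), q(s(0))))  →  s(m(0, s(s(0)), 0))   [R2 at 1.3]
8. s(m(0, s(s(0)), 0))  →  s(0)   [R8 at 1]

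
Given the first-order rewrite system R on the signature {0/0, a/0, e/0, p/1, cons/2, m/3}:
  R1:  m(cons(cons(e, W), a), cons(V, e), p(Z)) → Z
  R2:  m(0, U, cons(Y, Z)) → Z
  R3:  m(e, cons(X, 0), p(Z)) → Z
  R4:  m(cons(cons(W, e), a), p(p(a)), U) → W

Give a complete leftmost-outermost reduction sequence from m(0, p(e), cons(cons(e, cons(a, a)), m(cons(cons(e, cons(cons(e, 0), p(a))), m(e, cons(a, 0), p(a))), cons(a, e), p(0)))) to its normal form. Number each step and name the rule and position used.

1. m(0, p(e), cons(cons(e, cons(a, a)), m(cons(cons(e, cons(cons(e, 0), p(a))), m(e, cons(a, 0), p(a))), cons(a, e), p(0))))  →  m(cons(cons(e, cons(cons(e, 0), p(a))), m(e, cons(a, 0), p(a))), cons(a, e), p(0))   [R2 at ε]
2. m(cons(cons(e, cons(cons(e, 0), p(a))), m(e, cons(a, 0), p(a))), cons(a, e), p(0))  →  m(cons(cons(e, cons(cons(e, 0), p(a))), a), cons(a, e), p(0))   [R3 at 1.2]
3. m(cons(cons(e, cons(cons(e, 0), p(a))), a), cons(a, e), p(0))  →  0   [R1 at ε]

0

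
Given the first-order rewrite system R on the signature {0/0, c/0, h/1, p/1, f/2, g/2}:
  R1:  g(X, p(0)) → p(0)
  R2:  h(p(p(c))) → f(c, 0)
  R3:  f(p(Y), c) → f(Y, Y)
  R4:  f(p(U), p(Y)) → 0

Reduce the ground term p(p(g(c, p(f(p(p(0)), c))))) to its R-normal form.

1. p(p(g(c, p(f(p(p(0)), c)))))  →  p(p(g(c, p(f(p(0), p(0))))))   [R3 at 1.1.2.1]
2. p(p(g(c, p(f(p(0), p(0))))))  →  p(p(g(c, p(0))))   [R4 at 1.1.2.1]
3. p(p(g(c, p(0))))  →  p(p(p(0)))   [R1 at 1.1]

p(p(p(0)))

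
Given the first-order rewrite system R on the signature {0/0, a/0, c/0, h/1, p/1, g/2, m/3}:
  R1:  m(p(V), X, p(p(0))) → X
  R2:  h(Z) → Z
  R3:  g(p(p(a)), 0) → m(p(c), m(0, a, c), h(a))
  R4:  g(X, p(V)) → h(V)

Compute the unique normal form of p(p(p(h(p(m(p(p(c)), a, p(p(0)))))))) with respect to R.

1. p(p(p(h(p(m(p(p(c)), a, p(p(0))))))))  →  p(p(p(p(m(p(p(c)), a, p(p(0)))))))   [R2 at 1.1.1]
2. p(p(p(p(m(p(p(c)), a, p(p(0)))))))  →  p(p(p(p(a))))   [R1 at 1.1.1.1]

p(p(p(p(a))))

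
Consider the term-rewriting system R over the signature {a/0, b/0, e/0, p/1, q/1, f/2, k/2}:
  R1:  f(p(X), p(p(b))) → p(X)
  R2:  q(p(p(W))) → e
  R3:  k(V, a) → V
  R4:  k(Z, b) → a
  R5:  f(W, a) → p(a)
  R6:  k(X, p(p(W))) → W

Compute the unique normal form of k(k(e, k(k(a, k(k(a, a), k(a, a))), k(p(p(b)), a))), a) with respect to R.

1. k(k(e, k(k(a, k(k(a, a), k(a, a))), k(p(p(b)), a))), a)  →  k(e, k(k(a, k(k(a, a), k(a, a))), k(p(p(b)), a)))   [R3 at ε]
2. k(e, k(k(a, k(k(a, a), k(a, a))), k(p(p(b)), a)))  →  k(e, k(k(a, k(a, k(a, a))), k(p(p(b)), a)))   [R3 at 2.1.2.1]
3. k(e, k(k(a, k(a, k(a, a))), k(p(p(b)), a)))  →  k(e, k(k(a, k(a, a)), k(p(p(b)), a)))   [R3 at 2.1.2.2]
4. k(e, k(k(a, k(a, a)), k(p(p(b)), a)))  →  k(e, k(k(a, a), k(p(p(b)), a)))   [R3 at 2.1.2]
5. k(e, k(k(a, a), k(p(p(b)), a)))  →  k(e, k(a, k(p(p(b)), a)))   [R3 at 2.1]
6. k(e, k(a, k(p(p(b)), a)))  →  k(e, k(a, p(p(b))))   [R3 at 2.2]
7. k(e, k(a, p(p(b))))  →  k(e, b)   [R6 at 2]
8. k(e, b)  →  a   [R4 at ε]

a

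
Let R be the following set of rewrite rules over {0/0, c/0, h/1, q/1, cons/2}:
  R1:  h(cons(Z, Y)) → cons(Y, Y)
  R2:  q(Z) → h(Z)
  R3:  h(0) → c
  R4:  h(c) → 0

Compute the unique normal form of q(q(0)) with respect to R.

1. q(q(0))  →  h(q(0))   [R2 at ε]
2. h(q(0))  →  h(h(0))   [R2 at 1]
3. h(h(0))  →  h(c)   [R3 at 1]
4. h(c)  →  0   [R4 at ε]

0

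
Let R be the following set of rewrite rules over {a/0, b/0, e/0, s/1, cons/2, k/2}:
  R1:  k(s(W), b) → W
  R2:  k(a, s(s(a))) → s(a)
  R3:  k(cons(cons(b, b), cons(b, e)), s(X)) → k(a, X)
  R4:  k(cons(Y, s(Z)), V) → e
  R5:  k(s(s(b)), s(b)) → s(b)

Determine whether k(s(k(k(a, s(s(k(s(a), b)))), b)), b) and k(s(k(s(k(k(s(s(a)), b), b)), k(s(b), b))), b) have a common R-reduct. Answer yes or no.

yes — NF(t₁) = a, NF(t₂) = a

Reduce t₁ = k(s(k(k(a, s(s(k(s(a), b)))), b)), b):
1. k(s(k(k(a, s(s(k(s(a), b)))), b)), b)  →  k(k(a, s(s(k(s(a), b)))), b)   [R1 at ε]
2. k(k(a, s(s(k(s(a), b)))), b)  →  k(k(a, s(s(a))), b)   [R1 at 1.2.1.1]
3. k(k(a, s(s(a))), b)  →  k(s(a), b)   [R2 at 1]
4. k(s(a), b)  →  a   [R1 at ε]

Reduce t₂ = k(s(k(s(k(k(s(s(a)), b), b)), k(s(b), b))), b):
1. k(s(k(s(k(k(s(s(a)), b), b)), k(s(b), b))), b)  →  k(s(k(k(s(s(a)), b), b)), k(s(b), b))   [R1 at ε]
2. k(s(k(k(s(s(a)), b), b)), k(s(b), b))  →  k(s(k(s(a), b)), k(s(b), b))   [R1 at 1.1.1]
3. k(s(k(s(a), b)), k(s(b), b))  →  k(s(a), k(s(b), b))   [R1 at 1.1]
4. k(s(a), k(s(b), b))  →  k(s(a), b)   [R1 at 2]
5. k(s(a), b)  →  a   [R1 at ε]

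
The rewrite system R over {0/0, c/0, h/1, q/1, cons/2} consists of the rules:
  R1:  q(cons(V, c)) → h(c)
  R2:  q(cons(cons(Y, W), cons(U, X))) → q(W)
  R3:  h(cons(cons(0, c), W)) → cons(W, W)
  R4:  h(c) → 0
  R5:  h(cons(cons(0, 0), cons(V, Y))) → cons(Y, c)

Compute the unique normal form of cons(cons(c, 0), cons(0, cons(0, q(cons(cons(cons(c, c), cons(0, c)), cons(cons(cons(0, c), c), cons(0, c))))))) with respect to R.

1. cons(cons(c, 0), cons(0, cons(0, q(cons(cons(cons(c, c), cons(0, c)), cons(cons(cons(0, c), c), cons(0, c)))))))  →  cons(cons(c, 0), cons(0, cons(0, q(cons(0, c)))))   [R2 at 2.2.2]
2. cons(cons(c, 0), cons(0, cons(0, q(cons(0, c)))))  →  cons(cons(c, 0), cons(0, cons(0, h(c))))   [R1 at 2.2.2]
3. cons(cons(c, 0), cons(0, cons(0, h(c))))  →  cons(cons(c, 0), cons(0, cons(0, 0)))   [R4 at 2.2.2]

cons(cons(c, 0), cons(0, cons(0, 0)))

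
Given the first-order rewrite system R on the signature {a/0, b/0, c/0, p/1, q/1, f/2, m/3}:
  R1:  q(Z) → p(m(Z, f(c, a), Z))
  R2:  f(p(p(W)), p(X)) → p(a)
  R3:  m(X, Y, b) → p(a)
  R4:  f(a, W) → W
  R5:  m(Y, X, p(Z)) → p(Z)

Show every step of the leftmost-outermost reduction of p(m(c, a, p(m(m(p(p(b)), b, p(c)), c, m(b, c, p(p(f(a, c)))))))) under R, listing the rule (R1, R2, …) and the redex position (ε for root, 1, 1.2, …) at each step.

p(p(p(p(c))))

1. p(m(c, a, p(m(m(p(p(b)), b, p(c)), c, m(b, c, p(p(f(a, c))))))))  →  p(p(m(m(p(p(b)), b, p(c)), c, m(b, c, p(p(f(a, c)))))))   [R5 at 1]
2. p(p(m(m(p(p(b)), b, p(c)), c, m(b, c, p(p(f(a, c)))))))  →  p(p(m(p(c), c, m(b, c, p(p(f(a, c)))))))   [R5 at 1.1.1]
3. p(p(m(p(c), c, m(b, c, p(p(f(a, c)))))))  →  p(p(m(p(c), c, p(p(f(a, c))))))   [R5 at 1.1.3]
4. p(p(m(p(c), c, p(p(f(a, c))))))  →  p(p(p(p(f(a, c)))))   [R5 at 1.1]
5. p(p(p(p(f(a, c)))))  →  p(p(p(p(c))))   [R4 at 1.1.1.1]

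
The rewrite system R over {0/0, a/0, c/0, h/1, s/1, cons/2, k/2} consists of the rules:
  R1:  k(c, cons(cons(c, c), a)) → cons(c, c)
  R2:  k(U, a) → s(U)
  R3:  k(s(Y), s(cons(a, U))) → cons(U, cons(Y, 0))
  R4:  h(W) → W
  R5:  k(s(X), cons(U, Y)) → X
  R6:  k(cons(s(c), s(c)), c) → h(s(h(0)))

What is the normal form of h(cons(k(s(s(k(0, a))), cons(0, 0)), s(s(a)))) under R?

cons(s(s(0)), s(s(a)))

1. h(cons(k(s(s(k(0, a))), cons(0, 0)), s(s(a))))  →  cons(k(s(s(k(0, a))), cons(0, 0)), s(s(a)))   [R4 at ε]
2. cons(k(s(s(k(0, a))), cons(0, 0)), s(s(a)))  →  cons(s(k(0, a)), s(s(a)))   [R5 at 1]
3. cons(s(k(0, a)), s(s(a)))  →  cons(s(s(0)), s(s(a)))   [R2 at 1.1]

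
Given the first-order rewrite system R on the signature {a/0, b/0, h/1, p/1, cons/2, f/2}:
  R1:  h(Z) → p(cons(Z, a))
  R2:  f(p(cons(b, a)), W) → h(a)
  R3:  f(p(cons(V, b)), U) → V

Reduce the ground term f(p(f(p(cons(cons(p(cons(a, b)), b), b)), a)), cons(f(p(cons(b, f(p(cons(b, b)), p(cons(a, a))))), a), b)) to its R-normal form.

1. f(p(f(p(cons(cons(p(cons(a, b)), b), b)), a)), cons(f(p(cons(b, f(p(cons(b, b)), p(cons(a, a))))), a), b))  →  f(p(cons(p(cons(a, b)), b)), cons(f(p(cons(b, f(p(cons(b, b)), p(cons(a, a))))), a), b))   [R3 at 1.1]
2. f(p(cons(p(cons(a, b)), b)), cons(f(p(cons(b, f(p(cons(b, b)), p(cons(a, a))))), a), b))  →  p(cons(a, b))   [R3 at ε]

p(cons(a, b))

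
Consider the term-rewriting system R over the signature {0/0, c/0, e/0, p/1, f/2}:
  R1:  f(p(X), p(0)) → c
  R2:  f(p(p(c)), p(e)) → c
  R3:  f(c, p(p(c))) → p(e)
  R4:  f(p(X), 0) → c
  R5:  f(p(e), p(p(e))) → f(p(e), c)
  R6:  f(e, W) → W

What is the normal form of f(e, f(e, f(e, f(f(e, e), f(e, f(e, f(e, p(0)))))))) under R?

1. f(e, f(e, f(e, f(f(e, e), f(e, f(e, f(e, p(0))))))))  →  f(e, f(e, f(f(e, e), f(e, f(e, f(e, p(0)))))))   [R6 at ε]
2. f(e, f(e, f(f(e, e), f(e, f(e, f(e, p(0)))))))  →  f(e, f(f(e, e), f(e, f(e, f(e, p(0))))))   [R6 at ε]
3. f(e, f(f(e, e), f(e, f(e, f(e, p(0))))))  →  f(f(e, e), f(e, f(e, f(e, p(0)))))   [R6 at ε]
4. f(f(e, e), f(e, f(e, f(e, p(0)))))  →  f(e, f(e, f(e, f(e, p(0)))))   [R6 at 1]
5. f(e, f(e, f(e, f(e, p(0)))))  →  f(e, f(e, f(e, p(0))))   [R6 at ε]
6. f(e, f(e, f(e, p(0))))  →  f(e, f(e, p(0)))   [R6 at ε]
7. f(e, f(e, p(0)))  →  f(e, p(0))   [R6 at ε]
8. f(e, p(0))  →  p(0)   [R6 at ε]

p(0)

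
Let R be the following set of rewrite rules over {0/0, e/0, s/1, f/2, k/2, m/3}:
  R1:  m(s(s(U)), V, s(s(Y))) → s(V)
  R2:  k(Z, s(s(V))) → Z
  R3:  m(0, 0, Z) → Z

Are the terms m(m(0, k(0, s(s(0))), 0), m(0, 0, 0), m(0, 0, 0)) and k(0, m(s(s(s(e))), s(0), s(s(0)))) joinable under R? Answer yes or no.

yes — NF(t₁) = 0, NF(t₂) = 0

Reduce t₁ = m(m(0, k(0, s(s(0))), 0), m(0, 0, 0), m(0, 0, 0)):
1. m(m(0, k(0, s(s(0))), 0), m(0, 0, 0), m(0, 0, 0))  →  m(m(0, 0, 0), m(0, 0, 0), m(0, 0, 0))   [R2 at 1.2]
2. m(m(0, 0, 0), m(0, 0, 0), m(0, 0, 0))  →  m(0, m(0, 0, 0), m(0, 0, 0))   [R3 at 1]
3. m(0, m(0, 0, 0), m(0, 0, 0))  →  m(0, 0, m(0, 0, 0))   [R3 at 2]
4. m(0, 0, m(0, 0, 0))  →  m(0, 0, 0)   [R3 at ε]
5. m(0, 0, 0)  →  0   [R3 at ε]

Reduce t₂ = k(0, m(s(s(s(e))), s(0), s(s(0)))):
1. k(0, m(s(s(s(e))), s(0), s(s(0))))  →  k(0, s(s(0)))   [R1 at 2]
2. k(0, s(s(0)))  →  0   [R2 at ε]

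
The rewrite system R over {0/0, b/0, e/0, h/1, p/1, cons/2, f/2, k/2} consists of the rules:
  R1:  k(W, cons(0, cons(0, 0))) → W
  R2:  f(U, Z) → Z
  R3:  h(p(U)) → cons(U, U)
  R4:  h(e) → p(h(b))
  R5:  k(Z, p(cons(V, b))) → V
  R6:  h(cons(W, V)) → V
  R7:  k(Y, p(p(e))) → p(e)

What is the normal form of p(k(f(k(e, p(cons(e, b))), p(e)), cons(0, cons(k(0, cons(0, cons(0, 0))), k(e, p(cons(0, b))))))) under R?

p(p(e))

1. p(k(f(k(e, p(cons(e, b))), p(e)), cons(0, cons(k(0, cons(0, cons(0, 0))), k(e, p(cons(0, b)))))))  →  p(k(p(e), cons(0, cons(k(0, cons(0, cons(0, 0))), k(e, p(cons(0, b)))))))   [R2 at 1.1]
2. p(k(p(e), cons(0, cons(k(0, cons(0, cons(0, 0))), k(e, p(cons(0, b)))))))  →  p(k(p(e), cons(0, cons(0, k(e, p(cons(0, b)))))))   [R1 at 1.2.2.1]
3. p(k(p(e), cons(0, cons(0, k(e, p(cons(0, b)))))))  →  p(k(p(e), cons(0, cons(0, 0))))   [R5 at 1.2.2.2]
4. p(k(p(e), cons(0, cons(0, 0))))  →  p(p(e))   [R1 at 1]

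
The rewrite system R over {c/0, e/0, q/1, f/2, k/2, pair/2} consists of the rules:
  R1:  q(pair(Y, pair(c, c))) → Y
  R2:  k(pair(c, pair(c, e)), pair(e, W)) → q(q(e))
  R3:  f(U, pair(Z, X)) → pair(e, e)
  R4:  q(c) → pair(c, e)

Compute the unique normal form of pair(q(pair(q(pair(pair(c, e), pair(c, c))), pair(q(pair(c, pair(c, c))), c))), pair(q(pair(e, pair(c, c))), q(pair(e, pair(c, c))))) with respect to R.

pair(pair(c, e), pair(e, e))

1. pair(q(pair(q(pair(pair(c, e), pair(c, c))), pair(q(pair(c, pair(c, c))), c))), pair(q(pair(e, pair(c, c))), q(pair(e, pair(c, c)))))  →  pair(q(pair(pair(c, e), pair(q(pair(c, pair(c, c))), c))), pair(q(pair(e, pair(c, c))), q(pair(e, pair(c, c)))))   [R1 at 1.1.1]
2. pair(q(pair(pair(c, e), pair(q(pair(c, pair(c, c))), c))), pair(q(pair(e, pair(c, c))), q(pair(e, pair(c, c)))))  →  pair(q(pair(pair(c, e), pair(c, c))), pair(q(pair(e, pair(c, c))), q(pair(e, pair(c, c)))))   [R1 at 1.1.2.1]
3. pair(q(pair(pair(c, e), pair(c, c))), pair(q(pair(e, pair(c, c))), q(pair(e, pair(c, c)))))  →  pair(pair(c, e), pair(q(pair(e, pair(c, c))), q(pair(e, pair(c, c)))))   [R1 at 1]
4. pair(pair(c, e), pair(q(pair(e, pair(c, c))), q(pair(e, pair(c, c)))))  →  pair(pair(c, e), pair(e, q(pair(e, pair(c, c)))))   [R1 at 2.1]
5. pair(pair(c, e), pair(e, q(pair(e, pair(c, c)))))  →  pair(pair(c, e), pair(e, e))   [R1 at 2.2]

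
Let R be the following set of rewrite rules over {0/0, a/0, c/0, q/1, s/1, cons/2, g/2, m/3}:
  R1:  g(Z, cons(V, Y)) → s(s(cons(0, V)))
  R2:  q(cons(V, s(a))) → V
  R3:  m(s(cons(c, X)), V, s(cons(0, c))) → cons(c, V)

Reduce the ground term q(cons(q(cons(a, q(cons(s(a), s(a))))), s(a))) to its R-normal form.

1. q(cons(q(cons(a, q(cons(s(a), s(a))))), s(a)))  →  q(cons(a, q(cons(s(a), s(a)))))   [R2 at ε]
2. q(cons(a, q(cons(s(a), s(a)))))  →  q(cons(a, s(a)))   [R2 at 1.2]
3. q(cons(a, s(a)))  →  a   [R2 at ε]

a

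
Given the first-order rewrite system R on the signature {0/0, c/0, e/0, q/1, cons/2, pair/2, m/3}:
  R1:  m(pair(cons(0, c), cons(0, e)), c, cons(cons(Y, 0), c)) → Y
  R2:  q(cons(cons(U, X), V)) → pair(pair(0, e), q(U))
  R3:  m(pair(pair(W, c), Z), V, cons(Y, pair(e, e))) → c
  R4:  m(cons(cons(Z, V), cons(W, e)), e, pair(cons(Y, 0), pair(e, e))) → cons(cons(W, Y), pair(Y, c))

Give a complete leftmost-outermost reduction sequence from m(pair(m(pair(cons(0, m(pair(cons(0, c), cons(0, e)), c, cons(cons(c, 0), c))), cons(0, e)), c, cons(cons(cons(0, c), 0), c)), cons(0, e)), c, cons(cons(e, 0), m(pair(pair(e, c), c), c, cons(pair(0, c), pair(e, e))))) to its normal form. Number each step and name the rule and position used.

e

1. m(pair(m(pair(cons(0, m(pair(cons(0, c), cons(0, e)), c, cons(cons(c, 0), c))), cons(0, e)), c, cons(cons(cons(0, c), 0), c)), cons(0, e)), c, cons(cons(e, 0), m(pair(pair(e, c), c), c, cons(pair(0, c), pair(e, e)))))  →  m(pair(m(pair(cons(0, c), cons(0, e)), c, cons(cons(cons(0, c), 0), c)), cons(0, e)), c, cons(cons(e, 0), m(pair(pair(e, c), c), c, cons(pair(0, c), pair(e, e)))))   [R1 at 1.1.1.1.2]
2. m(pair(m(pair(cons(0, c), cons(0, e)), c, cons(cons(cons(0, c), 0), c)), cons(0, e)), c, cons(cons(e, 0), m(pair(pair(e, c), c), c, cons(pair(0, c), pair(e, e)))))  →  m(pair(cons(0, c), cons(0, e)), c, cons(cons(e, 0), m(pair(pair(e, c), c), c, cons(pair(0, c), pair(e, e)))))   [R1 at 1.1]
3. m(pair(cons(0, c), cons(0, e)), c, cons(cons(e, 0), m(pair(pair(e, c), c), c, cons(pair(0, c), pair(e, e)))))  →  m(pair(cons(0, c), cons(0, e)), c, cons(cons(e, 0), c))   [R3 at 3.2]
4. m(pair(cons(0, c), cons(0, e)), c, cons(cons(e, 0), c))  →  e   [R1 at ε]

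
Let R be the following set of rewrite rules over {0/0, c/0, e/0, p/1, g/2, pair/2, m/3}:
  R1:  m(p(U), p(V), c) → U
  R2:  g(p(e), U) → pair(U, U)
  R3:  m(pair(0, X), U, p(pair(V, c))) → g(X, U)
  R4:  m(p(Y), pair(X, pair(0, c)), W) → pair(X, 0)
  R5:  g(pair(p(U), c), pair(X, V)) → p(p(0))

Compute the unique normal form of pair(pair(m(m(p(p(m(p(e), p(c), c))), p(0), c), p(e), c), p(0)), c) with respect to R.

pair(pair(e, p(0)), c)

1. pair(pair(m(m(p(p(m(p(e), p(c), c))), p(0), c), p(e), c), p(0)), c)  →  pair(pair(m(p(m(p(e), p(c), c)), p(e), c), p(0)), c)   [R1 at 1.1.1]
2. pair(pair(m(p(m(p(e), p(c), c)), p(e), c), p(0)), c)  →  pair(pair(m(p(e), p(c), c), p(0)), c)   [R1 at 1.1]
3. pair(pair(m(p(e), p(c), c), p(0)), c)  →  pair(pair(e, p(0)), c)   [R1 at 1.1]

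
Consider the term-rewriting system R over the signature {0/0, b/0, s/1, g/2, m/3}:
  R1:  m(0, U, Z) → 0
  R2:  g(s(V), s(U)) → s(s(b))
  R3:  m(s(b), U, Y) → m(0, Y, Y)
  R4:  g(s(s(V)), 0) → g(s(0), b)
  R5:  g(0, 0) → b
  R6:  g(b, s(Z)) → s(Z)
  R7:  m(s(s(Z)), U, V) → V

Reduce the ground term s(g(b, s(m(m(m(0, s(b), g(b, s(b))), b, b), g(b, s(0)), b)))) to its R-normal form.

1. s(g(b, s(m(m(m(0, s(b), g(b, s(b))), b, b), g(b, s(0)), b))))  →  s(s(m(m(m(0, s(b), g(b, s(b))), b, b), g(b, s(0)), b)))   [R6 at 1]
2. s(s(m(m(m(0, s(b), g(b, s(b))), b, b), g(b, s(0)), b)))  →  s(s(m(m(0, b, b), g(b, s(0)), b)))   [R1 at 1.1.1.1]
3. s(s(m(m(0, b, b), g(b, s(0)), b)))  →  s(s(m(0, g(b, s(0)), b)))   [R1 at 1.1.1]
4. s(s(m(0, g(b, s(0)), b)))  →  s(s(0))   [R1 at 1.1]

s(s(0))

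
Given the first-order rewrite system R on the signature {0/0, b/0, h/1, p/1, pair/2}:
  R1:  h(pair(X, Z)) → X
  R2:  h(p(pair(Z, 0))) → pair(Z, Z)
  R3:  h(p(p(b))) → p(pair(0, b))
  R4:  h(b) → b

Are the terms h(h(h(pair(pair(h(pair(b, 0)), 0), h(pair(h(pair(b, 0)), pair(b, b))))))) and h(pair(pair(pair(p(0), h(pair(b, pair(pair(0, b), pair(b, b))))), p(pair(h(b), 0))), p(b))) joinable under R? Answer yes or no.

no — NF(t₁) = b, NF(t₂) = pair(pair(p(0), b), p(pair(b, 0)))

Reduce t₁ = h(h(h(pair(pair(h(pair(b, 0)), 0), h(pair(h(pair(b, 0)), pair(b, b))))))):
1. h(h(h(pair(pair(h(pair(b, 0)), 0), h(pair(h(pair(b, 0)), pair(b, b)))))))  →  h(h(pair(h(pair(b, 0)), 0)))   [R1 at 1.1]
2. h(h(pair(h(pair(b, 0)), 0)))  →  h(h(pair(b, 0)))   [R1 at 1]
3. h(h(pair(b, 0)))  →  h(b)   [R1 at 1]
4. h(b)  →  b   [R4 at ε]

Reduce t₂ = h(pair(pair(pair(p(0), h(pair(b, pair(pair(0, b), pair(b, b))))), p(pair(h(b), 0))), p(b))):
1. h(pair(pair(pair(p(0), h(pair(b, pair(pair(0, b), pair(b, b))))), p(pair(h(b), 0))), p(b)))  →  pair(pair(p(0), h(pair(b, pair(pair(0, b), pair(b, b))))), p(pair(h(b), 0)))   [R1 at ε]
2. pair(pair(p(0), h(pair(b, pair(pair(0, b), pair(b, b))))), p(pair(h(b), 0)))  →  pair(pair(p(0), b), p(pair(h(b), 0)))   [R1 at 1.2]
3. pair(pair(p(0), b), p(pair(h(b), 0)))  →  pair(pair(p(0), b), p(pair(b, 0)))   [R4 at 2.1.1]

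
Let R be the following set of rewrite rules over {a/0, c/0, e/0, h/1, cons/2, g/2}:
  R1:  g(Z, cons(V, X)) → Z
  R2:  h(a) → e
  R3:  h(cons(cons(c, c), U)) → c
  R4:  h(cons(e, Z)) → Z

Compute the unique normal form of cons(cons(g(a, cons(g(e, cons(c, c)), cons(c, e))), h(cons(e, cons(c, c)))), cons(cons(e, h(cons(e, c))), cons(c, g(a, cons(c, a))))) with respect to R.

1. cons(cons(g(a, cons(g(e, cons(c, c)), cons(c, e))), h(cons(e, cons(c, c)))), cons(cons(e, h(cons(e, c))), cons(c, g(a, cons(c, a)))))  →  cons(cons(a, h(cons(e, cons(c, c)))), cons(cons(e, h(cons(e, c))), cons(c, g(a, cons(c, a)))))   [R1 at 1.1]
2. cons(cons(a, h(cons(e, cons(c, c)))), cons(cons(e, h(cons(e, c))), cons(c, g(a, cons(c, a)))))  →  cons(cons(a, cons(c, c)), cons(cons(e, h(cons(e, c))), cons(c, g(a, cons(c, a)))))   [R4 at 1.2]
3. cons(cons(a, cons(c, c)), cons(cons(e, h(cons(e, c))), cons(c, g(a, cons(c, a)))))  →  cons(cons(a, cons(c, c)), cons(cons(e, c), cons(c, g(a, cons(c, a)))))   [R4 at 2.1.2]
4. cons(cons(a, cons(c, c)), cons(cons(e, c), cons(c, g(a, cons(c, a)))))  →  cons(cons(a, cons(c, c)), cons(cons(e, c), cons(c, a)))   [R1 at 2.2.2]

cons(cons(a, cons(c, c)), cons(cons(e, c), cons(c, a)))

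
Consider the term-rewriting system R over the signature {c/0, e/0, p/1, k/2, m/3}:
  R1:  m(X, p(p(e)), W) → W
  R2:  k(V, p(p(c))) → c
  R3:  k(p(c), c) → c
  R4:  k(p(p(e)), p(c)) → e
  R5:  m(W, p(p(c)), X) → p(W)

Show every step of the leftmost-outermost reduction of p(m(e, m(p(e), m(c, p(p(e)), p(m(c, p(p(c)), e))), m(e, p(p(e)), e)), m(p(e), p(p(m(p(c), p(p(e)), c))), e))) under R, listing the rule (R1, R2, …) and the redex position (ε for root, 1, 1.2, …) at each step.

p(p(p(e)))

1. p(m(e, m(p(e), m(c, p(p(e)), p(m(c, p(p(c)), e))), m(e, p(p(e)), e)), m(p(e), p(p(m(p(c), p(p(e)), c))), e)))  →  p(m(e, m(p(e), p(m(c, p(p(c)), e)), m(e, p(p(e)), e)), m(p(e), p(p(m(p(c), p(p(e)), c))), e)))   [R1 at 1.2.2]
2. p(m(e, m(p(e), p(m(c, p(p(c)), e)), m(e, p(p(e)), e)), m(p(e), p(p(m(p(c), p(p(e)), c))), e)))  →  p(m(e, m(p(e), p(p(c)), m(e, p(p(e)), e)), m(p(e), p(p(m(p(c), p(p(e)), c))), e)))   [R5 at 1.2.2.1]
3. p(m(e, m(p(e), p(p(c)), m(e, p(p(e)), e)), m(p(e), p(p(m(p(c), p(p(e)), c))), e)))  →  p(m(e, p(p(e)), m(p(e), p(p(m(p(c), p(p(e)), c))), e)))   [R5 at 1.2]
4. p(m(e, p(p(e)), m(p(e), p(p(m(p(c), p(p(e)), c))), e)))  →  p(m(p(e), p(p(m(p(c), p(p(e)), c))), e))   [R1 at 1]
5. p(m(p(e), p(p(m(p(c), p(p(e)), c))), e))  →  p(m(p(e), p(p(c)), e))   [R1 at 1.2.1.1]
6. p(m(p(e), p(p(c)), e))  →  p(p(p(e)))   [R5 at 1]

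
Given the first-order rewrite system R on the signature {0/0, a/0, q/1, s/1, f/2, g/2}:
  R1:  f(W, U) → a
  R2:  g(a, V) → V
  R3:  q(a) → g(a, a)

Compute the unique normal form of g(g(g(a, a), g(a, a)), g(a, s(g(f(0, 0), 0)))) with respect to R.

1. g(g(g(a, a), g(a, a)), g(a, s(g(f(0, 0), 0))))  →  g(g(a, g(a, a)), g(a, s(g(f(0, 0), 0))))   [R2 at 1.1]
2. g(g(a, g(a, a)), g(a, s(g(f(0, 0), 0))))  →  g(g(a, a), g(a, s(g(f(0, 0), 0))))   [R2 at 1]
3. g(g(a, a), g(a, s(g(f(0, 0), 0))))  →  g(a, g(a, s(g(f(0, 0), 0))))   [R2 at 1]
4. g(a, g(a, s(g(f(0, 0), 0))))  →  g(a, s(g(f(0, 0), 0)))   [R2 at ε]
5. g(a, s(g(f(0, 0), 0)))  →  s(g(f(0, 0), 0))   [R2 at ε]
6. s(g(f(0, 0), 0))  →  s(g(a, 0))   [R1 at 1.1]
7. s(g(a, 0))  →  s(0)   [R2 at 1]

s(0)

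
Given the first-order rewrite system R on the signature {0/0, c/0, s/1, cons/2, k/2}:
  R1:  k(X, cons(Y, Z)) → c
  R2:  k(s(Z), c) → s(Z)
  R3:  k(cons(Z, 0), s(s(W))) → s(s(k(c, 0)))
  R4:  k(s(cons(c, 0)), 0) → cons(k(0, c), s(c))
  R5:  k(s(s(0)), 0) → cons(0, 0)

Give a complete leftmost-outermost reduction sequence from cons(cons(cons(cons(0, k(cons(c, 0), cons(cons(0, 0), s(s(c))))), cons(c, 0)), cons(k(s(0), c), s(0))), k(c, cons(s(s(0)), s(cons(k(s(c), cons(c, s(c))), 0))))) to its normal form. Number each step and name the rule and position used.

1. cons(cons(cons(cons(0, k(cons(c, 0), cons(cons(0, 0), s(s(c))))), cons(c, 0)), cons(k(s(0), c), s(0))), k(c, cons(s(s(0)), s(cons(k(s(c), cons(c, s(c))), 0)))))  →  cons(cons(cons(cons(0, c), cons(c, 0)), cons(k(s(0), c), s(0))), k(c, cons(s(s(0)), s(cons(k(s(c), cons(c, s(c))), 0)))))   [R1 at 1.1.1.2]
2. cons(cons(cons(cons(0, c), cons(c, 0)), cons(k(s(0), c), s(0))), k(c, cons(s(s(0)), s(cons(k(s(c), cons(c, s(c))), 0)))))  →  cons(cons(cons(cons(0, c), cons(c, 0)), cons(s(0), s(0))), k(c, cons(s(s(0)), s(cons(k(s(c), cons(c, s(c))), 0)))))   [R2 at 1.2.1]
3. cons(cons(cons(cons(0, c), cons(c, 0)), cons(s(0), s(0))), k(c, cons(s(s(0)), s(cons(k(s(c), cons(c, s(c))), 0)))))  →  cons(cons(cons(cons(0, c), cons(c, 0)), cons(s(0), s(0))), c)   [R1 at 2]

cons(cons(cons(cons(0, c), cons(c, 0)), cons(s(0), s(0))), c)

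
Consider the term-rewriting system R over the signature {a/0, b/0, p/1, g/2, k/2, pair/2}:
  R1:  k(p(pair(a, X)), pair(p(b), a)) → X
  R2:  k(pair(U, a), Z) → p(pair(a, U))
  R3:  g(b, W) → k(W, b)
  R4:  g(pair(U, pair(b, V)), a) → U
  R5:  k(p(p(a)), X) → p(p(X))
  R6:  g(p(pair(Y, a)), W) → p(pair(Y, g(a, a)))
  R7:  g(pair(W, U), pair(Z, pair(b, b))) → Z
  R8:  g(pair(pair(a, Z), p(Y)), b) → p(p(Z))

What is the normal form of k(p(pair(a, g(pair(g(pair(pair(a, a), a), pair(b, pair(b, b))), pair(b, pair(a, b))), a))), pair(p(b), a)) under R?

1. k(p(pair(a, g(pair(g(pair(pair(a, a), a), pair(b, pair(b, b))), pair(b, pair(a, b))), a))), pair(p(b), a))  →  g(pair(g(pair(pair(a, a), a), pair(b, pair(b, b))), pair(b, pair(a, b))), a)   [R1 at ε]
2. g(pair(g(pair(pair(a, a), a), pair(b, pair(b, b))), pair(b, pair(a, b))), a)  →  g(pair(pair(a, a), a), pair(b, pair(b, b)))   [R4 at ε]
3. g(pair(pair(a, a), a), pair(b, pair(b, b)))  →  b   [R7 at ε]

b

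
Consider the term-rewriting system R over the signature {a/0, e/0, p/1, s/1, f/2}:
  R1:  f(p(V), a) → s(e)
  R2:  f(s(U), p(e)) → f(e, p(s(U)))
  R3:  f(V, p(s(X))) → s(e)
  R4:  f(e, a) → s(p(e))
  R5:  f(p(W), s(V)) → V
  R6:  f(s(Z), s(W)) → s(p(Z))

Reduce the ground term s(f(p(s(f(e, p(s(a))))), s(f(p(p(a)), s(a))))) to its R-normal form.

s(a)

1. s(f(p(s(f(e, p(s(a))))), s(f(p(p(a)), s(a)))))  →  s(f(p(p(a)), s(a)))   [R5 at 1]
2. s(f(p(p(a)), s(a)))  →  s(a)   [R5 at 1]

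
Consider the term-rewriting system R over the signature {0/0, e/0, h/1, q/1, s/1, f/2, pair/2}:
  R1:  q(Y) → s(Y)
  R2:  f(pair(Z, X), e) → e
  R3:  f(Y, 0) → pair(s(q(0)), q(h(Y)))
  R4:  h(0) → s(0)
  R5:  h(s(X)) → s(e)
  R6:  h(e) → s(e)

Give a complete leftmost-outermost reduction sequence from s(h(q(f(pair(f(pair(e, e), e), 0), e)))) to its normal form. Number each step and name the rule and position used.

1. s(h(q(f(pair(f(pair(e, e), e), 0), e))))  →  s(h(s(f(pair(f(pair(e, e), e), 0), e))))   [R1 at 1.1]
2. s(h(s(f(pair(f(pair(e, e), e), 0), e))))  →  s(s(e))   [R5 at 1]

s(s(e))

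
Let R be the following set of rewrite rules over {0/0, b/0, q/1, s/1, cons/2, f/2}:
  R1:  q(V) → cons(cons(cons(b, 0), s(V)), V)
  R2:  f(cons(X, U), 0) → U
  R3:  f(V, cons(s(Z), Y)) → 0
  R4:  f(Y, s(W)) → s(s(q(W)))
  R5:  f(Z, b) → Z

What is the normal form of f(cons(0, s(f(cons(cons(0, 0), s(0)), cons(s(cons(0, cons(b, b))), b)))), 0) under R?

1. f(cons(0, s(f(cons(cons(0, 0), s(0)), cons(s(cons(0, cons(b, b))), b)))), 0)  →  s(f(cons(cons(0, 0), s(0)), cons(s(cons(0, cons(b, b))), b)))   [R2 at ε]
2. s(f(cons(cons(0, 0), s(0)), cons(s(cons(0, cons(b, b))), b)))  →  s(0)   [R3 at 1]

s(0)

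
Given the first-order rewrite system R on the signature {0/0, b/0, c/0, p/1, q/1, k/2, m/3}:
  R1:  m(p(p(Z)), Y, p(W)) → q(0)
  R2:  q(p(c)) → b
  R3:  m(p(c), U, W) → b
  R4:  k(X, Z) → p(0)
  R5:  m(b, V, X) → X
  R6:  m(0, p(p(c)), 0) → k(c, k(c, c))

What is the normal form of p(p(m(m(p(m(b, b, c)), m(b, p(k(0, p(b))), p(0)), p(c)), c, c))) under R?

p(p(c))

1. p(p(m(m(p(m(b, b, c)), m(b, p(k(0, p(b))), p(0)), p(c)), c, c)))  →  p(p(m(m(p(c), m(b, p(k(0, p(b))), p(0)), p(c)), c, c)))   [R5 at 1.1.1.1.1]
2. p(p(m(m(p(c), m(b, p(k(0, p(b))), p(0)), p(c)), c, c)))  →  p(p(m(b, c, c)))   [R3 at 1.1.1]
3. p(p(m(b, c, c)))  →  p(p(c))   [R5 at 1.1]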